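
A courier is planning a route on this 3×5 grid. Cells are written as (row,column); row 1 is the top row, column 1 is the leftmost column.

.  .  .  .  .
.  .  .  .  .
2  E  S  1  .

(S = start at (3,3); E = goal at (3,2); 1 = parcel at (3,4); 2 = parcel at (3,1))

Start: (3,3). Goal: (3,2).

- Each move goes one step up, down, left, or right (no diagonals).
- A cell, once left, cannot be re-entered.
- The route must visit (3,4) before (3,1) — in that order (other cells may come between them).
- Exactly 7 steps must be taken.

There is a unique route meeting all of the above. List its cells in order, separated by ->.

(3,3) -> (3,4) -> (2,4) -> (2,3) -> (2,2) -> (2,1) -> (3,1) -> (3,2)

The waypoints must appear in the order (3,4), (3,1), with no cell reused.
Route from (3,3): right 1 to (3,4), up 1 to (2,4), left 3 to (2,1), down 1 to (3,1), right 1 to (3,2) — 7 moves in all.
Check: order respected (1 at step 1, 2 at step 6); 7 moves as required.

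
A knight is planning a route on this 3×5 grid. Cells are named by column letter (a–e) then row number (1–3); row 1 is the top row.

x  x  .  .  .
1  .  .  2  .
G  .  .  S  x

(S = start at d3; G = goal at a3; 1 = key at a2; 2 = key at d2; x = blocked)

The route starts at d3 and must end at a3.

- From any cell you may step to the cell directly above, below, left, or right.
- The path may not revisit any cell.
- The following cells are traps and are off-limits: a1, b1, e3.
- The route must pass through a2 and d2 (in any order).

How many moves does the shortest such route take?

5

Any route passes through a2 and d2 in some order between d3 and a3. Summing Manhattan distances along each leg and taking the cheapest ordering (d3 → d2 → a2 → a3) gives a lower bound of 1 + 3 + 1 = 5 moves.
A route of 5 moves achieves this: d3 → d2 → c2 → b2 → a2 → a3.
Since 5 matches the lower bound, it is optimal.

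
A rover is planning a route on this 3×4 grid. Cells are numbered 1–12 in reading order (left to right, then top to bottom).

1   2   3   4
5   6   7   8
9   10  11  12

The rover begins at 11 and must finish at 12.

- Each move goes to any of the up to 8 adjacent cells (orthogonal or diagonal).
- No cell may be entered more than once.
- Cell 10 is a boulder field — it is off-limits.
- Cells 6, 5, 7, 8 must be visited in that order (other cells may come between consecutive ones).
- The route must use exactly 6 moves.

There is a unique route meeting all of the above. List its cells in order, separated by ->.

The waypoints must appear in the order 6, 5, 7, 8, with no cell reused.
Route from 11: up-left 1 to 6, left 1 to 5, up-right 1 to 2, down-right 1 to 7, right 1 to 8, down 1 to 12 — 6 moves in all.
Check: order respected (6 at step 1, 5 at step 2, 7 at step 4, 8 at step 5); 6 moves as required.

11 -> 6 -> 5 -> 2 -> 7 -> 8 -> 12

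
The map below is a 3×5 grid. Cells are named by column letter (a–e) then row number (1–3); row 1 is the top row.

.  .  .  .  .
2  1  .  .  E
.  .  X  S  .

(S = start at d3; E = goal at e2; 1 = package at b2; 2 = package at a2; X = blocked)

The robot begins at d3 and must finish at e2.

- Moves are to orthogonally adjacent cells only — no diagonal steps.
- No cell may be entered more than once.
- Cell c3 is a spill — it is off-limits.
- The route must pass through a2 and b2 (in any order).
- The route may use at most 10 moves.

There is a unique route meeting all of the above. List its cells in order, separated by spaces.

The 10-move cap with required stops at a2, b2 leaves no slack for detours.
Route from d3: up 1 to d2, left 3 to a2, up 1 to a1, right 4 to e1, down 1 to e2 — 10 moves in all.
Check: all required cells visited; 10 ≤ 10 moves.

d3 d2 c2 b2 a2 a1 b1 c1 d1 e1 e2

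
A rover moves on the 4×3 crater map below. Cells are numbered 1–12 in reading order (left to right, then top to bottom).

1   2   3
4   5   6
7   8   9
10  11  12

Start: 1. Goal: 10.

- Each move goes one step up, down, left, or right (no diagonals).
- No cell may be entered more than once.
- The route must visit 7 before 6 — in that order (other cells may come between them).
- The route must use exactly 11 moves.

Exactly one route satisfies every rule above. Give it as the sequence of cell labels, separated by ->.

1 -> 4 -> 7 -> 8 -> 5 -> 2 -> 3 -> 6 -> 9 -> 12 -> 11 -> 10

The waypoints must appear in the order 7, 6, with no cell reused.
Route from 1: 2× down (reaching 7), right to 8, 2× up (reaching 2), right to 3, 3× down (reaching 12), 2× left (reaching 10) — 11 moves in all.
Check: order respected (7 at step 2, 6 at step 7); 11 moves as required.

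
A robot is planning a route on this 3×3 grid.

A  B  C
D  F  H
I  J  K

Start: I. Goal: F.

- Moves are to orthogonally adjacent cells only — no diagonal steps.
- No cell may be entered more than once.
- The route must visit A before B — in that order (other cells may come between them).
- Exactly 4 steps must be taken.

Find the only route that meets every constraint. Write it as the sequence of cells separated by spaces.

I D A B F

The waypoints must appear in the order A, B, with no cell reused.
Route from I: 2× up (reaching A), right to B, down to F — 4 moves in all.
Check: order respected (A at step 2, B at step 3); 4 moves as required.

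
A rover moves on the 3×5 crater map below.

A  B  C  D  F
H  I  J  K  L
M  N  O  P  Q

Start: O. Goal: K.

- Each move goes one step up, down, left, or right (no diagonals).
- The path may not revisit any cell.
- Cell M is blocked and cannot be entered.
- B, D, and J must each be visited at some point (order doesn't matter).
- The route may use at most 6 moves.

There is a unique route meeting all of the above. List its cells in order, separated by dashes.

The budget equals the shortest possible length, so every move has to be on a shortest route through the required cells.
Route from O: up 1 to J, left 1 to I, up 1 to B, right 2 to D, down 1 to K — 6 moves in all.
Check: all required cells visited; 6 ≤ 6 moves.

O - J - I - B - C - D - K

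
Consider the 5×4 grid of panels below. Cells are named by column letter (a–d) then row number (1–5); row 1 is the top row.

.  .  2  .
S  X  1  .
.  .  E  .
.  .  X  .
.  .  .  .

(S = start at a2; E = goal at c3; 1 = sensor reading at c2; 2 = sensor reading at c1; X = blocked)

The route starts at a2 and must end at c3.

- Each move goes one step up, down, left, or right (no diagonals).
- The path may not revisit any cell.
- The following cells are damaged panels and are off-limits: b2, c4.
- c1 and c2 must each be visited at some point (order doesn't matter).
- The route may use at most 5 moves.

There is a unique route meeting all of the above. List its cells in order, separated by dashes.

a2 - a1 - b1 - c1 - c2 - c3

The budget equals the shortest possible length, so every move has to be on a shortest route through the required cells.
Route from a2: up to a1, 2× right (reaching c1), 2× down (reaching c3) — 5 moves in all.
Check: all required cells visited; 5 ≤ 5 moves.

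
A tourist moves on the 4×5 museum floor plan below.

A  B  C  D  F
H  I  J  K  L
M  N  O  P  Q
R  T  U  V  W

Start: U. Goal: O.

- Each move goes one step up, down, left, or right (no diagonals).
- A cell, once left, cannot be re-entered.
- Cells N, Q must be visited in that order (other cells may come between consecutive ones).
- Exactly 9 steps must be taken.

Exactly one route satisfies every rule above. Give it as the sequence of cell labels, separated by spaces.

U T N I J K L Q P O

The waypoints must appear in the order N, Q, with no cell reused.
Route from U: left 1 to T, up 2 to I, right 3 to L, down 1 to Q, left 2 to O — 9 moves in all.
Check: order respected (N at step 2, Q at step 7); 9 moves as required.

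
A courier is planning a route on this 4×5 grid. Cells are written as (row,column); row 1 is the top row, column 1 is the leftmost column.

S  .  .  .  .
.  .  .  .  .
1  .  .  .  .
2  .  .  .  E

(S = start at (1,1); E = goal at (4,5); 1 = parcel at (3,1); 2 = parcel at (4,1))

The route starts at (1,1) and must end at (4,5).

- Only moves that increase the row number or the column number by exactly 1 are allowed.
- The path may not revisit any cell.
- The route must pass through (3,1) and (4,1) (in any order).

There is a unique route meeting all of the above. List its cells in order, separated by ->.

(1,1) -> (2,1) -> (3,1) -> (4,1) -> (4,2) -> (4,3) -> (4,4) -> (4,5)

Moves only go right or down, so the column and row indices never decrease.
Route from (1,1): down 3 to (4,1), right 4 to (4,5) — 7 moves in all.
Check: all required cells visited.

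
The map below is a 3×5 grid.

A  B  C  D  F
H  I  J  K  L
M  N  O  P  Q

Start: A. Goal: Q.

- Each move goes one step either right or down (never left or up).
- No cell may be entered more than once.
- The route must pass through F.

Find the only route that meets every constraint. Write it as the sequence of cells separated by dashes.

A - B - C - D - F - L - Q

Moves only go right or down, so the column and row indices never decrease.
Route from A: 4× right (reaching F), 2× down (reaching Q) — 6 moves in all.
Check: all required cells visited.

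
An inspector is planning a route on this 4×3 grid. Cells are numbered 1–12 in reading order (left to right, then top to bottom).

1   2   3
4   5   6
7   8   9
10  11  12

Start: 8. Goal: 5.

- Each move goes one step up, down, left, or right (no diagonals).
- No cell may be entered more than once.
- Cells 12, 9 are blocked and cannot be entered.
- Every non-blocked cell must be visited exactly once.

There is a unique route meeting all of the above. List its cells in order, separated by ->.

Need to visit all 10 open cells exactly once, starting at 8 and ending at 5.
Cell 6 has only two open neighbours (3 and 5), so the path must pass straight through it: one of those is the cell it's entered from and the other is where it exits.
Route from 8: down to 11, left to 10, 3× up (reaching 1), 2× right (reaching 3), down to 6, left to 5 — 9 moves in all.
Check: all 10 open cells covered.

8 -> 11 -> 10 -> 7 -> 4 -> 1 -> 2 -> 3 -> 6 -> 5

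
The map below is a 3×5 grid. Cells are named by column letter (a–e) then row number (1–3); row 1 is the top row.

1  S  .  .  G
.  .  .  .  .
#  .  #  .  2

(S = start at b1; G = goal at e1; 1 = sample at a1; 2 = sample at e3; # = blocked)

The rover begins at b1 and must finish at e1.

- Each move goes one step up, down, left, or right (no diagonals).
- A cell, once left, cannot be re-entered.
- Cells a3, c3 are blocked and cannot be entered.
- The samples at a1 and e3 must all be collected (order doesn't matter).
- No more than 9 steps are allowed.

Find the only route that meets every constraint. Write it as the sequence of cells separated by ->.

Any route must reach a1 and e3 and still end at e1 within 9 moves, so the order of the required stops is forced.
Route from b1: left 1 to a1, down 1 to a2, right 3 to d2, down 1 to d3, right 1 to e3, up 2 to e1 — 9 moves in all.
Check: all required cells visited; 9 ≤ 9 moves.

b1 -> a1 -> a2 -> b2 -> c2 -> d2 -> d3 -> e3 -> e2 -> e1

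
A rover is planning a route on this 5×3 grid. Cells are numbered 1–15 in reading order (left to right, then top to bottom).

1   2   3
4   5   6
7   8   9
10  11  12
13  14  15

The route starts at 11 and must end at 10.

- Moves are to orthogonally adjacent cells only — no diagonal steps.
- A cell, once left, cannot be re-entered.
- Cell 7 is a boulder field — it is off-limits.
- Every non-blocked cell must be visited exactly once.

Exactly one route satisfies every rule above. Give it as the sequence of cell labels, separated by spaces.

Need to visit all 14 open cells exactly once, starting at 11 and ending at 10.
Cell 4 has only two open neighbours (1 and 5), so the path must pass straight through it: one of those is the cell it's entered from and the other is where it exits.
Route from 11: 2× up (reaching 5), left to 4, up to 1, 2× right (reaching 3), 4× down (reaching 15), 2× left (reaching 13), up to 10 — 13 moves in all.
Check: all 14 open cells covered.

11 8 5 4 1 2 3 6 9 12 15 14 13 10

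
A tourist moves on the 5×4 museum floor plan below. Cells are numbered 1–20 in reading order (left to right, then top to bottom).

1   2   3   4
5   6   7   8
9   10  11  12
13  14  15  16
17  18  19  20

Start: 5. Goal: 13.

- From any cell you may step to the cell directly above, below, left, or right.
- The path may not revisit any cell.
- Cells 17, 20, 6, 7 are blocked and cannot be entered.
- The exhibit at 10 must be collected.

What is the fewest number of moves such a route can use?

4

Any route passes through 10 somewhere between 5 and 13. Summing Manhattan distances along the two legs (5 → 10 → 13) gives a lower bound of 2 + 2 = 4 moves.
A route of 4 moves achieves this: 5 → 9 → 10 → 14 → 13.
Since 4 matches the lower bound, it is optimal.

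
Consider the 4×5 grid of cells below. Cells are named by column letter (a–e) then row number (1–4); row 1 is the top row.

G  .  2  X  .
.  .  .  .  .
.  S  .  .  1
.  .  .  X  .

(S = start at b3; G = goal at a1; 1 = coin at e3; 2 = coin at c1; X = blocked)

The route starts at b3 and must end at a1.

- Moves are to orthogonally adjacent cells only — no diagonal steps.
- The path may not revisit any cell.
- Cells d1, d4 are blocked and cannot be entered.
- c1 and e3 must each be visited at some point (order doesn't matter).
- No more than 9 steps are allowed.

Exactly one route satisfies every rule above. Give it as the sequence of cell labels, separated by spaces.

The budget equals the shortest possible length, so every move has to be on a shortest route through the required cells.
Route from b3: 3× right (reaching e3), up to e2, 2× left (reaching c2), up to c1, 2× left (reaching a1) — 9 moves in all.
Check: all required cells visited; 9 ≤ 9 moves.

b3 c3 d3 e3 e2 d2 c2 c1 b1 a1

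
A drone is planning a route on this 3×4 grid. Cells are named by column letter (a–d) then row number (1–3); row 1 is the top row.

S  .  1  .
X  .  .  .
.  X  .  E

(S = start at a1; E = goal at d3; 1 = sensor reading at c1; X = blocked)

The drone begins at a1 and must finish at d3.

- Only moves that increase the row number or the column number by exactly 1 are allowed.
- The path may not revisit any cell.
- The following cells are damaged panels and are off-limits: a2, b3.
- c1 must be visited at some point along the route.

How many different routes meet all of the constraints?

A right/down-only route from a1 to d3 makes exactly 2 down-moves and 3 right-moves in some order.
With no other constraints that would be C(5,2) = 10 routes.
Split at c1 and multiply the segment counts (each segment already excludes blocked cells): a1→c1: 1; c1→d3: 3; product = 3.
That gives 3 routes.

3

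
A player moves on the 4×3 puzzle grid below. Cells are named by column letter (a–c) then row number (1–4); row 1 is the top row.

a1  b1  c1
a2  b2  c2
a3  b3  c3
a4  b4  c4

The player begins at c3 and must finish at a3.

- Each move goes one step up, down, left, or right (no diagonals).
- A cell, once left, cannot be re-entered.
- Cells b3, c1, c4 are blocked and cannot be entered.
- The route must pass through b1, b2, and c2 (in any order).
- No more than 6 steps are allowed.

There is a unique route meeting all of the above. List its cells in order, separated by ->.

c3 -> c2 -> b2 -> b1 -> a1 -> a2 -> a3

The budget equals the shortest possible length, so every move has to be on a shortest route through the required cells.
Route from c3: up to c2, left to b2, up to b1, left to a1, 2× down (reaching a3) — 6 moves in all.
Check: all required cells visited; 6 ≤ 6 moves.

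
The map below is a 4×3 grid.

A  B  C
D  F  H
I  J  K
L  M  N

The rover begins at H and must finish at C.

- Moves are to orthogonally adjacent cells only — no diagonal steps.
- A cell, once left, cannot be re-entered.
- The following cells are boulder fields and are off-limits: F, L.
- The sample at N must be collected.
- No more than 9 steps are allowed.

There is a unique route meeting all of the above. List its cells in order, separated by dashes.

H - K - N - M - J - I - D - A - B - C

The 9-move cap with required stops at N leaves no slack for detours.
Route from H: down 2 to N, left 1 to M, up 1 to J, left 1 to I, up 2 to A, right 2 to C — 9 moves in all.
Check: all required cells visited; 9 ≤ 9 moves.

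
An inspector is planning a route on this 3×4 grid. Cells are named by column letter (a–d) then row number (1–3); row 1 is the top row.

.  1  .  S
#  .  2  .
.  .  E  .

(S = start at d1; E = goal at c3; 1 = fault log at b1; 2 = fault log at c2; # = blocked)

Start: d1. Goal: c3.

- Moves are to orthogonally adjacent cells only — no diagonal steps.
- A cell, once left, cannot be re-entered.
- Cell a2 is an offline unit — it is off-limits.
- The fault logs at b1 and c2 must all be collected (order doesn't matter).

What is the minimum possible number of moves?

5

Any route passes through b1 and c2 in some order between d1 and c3. Summing Manhattan distances along each leg and taking the cheapest ordering (d1 → b1 → c2 → c3) gives a lower bound of 2 + 2 + 1 = 5 moves.
A route of 5 moves achieves this: d1 → c1 → b1 → b2 → c2 → c3.
Since 5 matches the lower bound, it is optimal.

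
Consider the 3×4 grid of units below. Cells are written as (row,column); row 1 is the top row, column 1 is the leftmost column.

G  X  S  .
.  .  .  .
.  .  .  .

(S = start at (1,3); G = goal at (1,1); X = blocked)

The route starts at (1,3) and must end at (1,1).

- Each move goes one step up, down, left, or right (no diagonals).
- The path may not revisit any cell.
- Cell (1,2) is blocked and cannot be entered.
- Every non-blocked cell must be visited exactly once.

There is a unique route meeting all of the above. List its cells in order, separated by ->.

Need to visit all 11 open cells exactly once, starting at (1,3) and ending at (1,1).
Cell (3,4) has only two open neighbours ((2,4) and (3,3)), so the path must pass straight through it: one of those is the cell it's entered from and the other is where it exits.
Route from (1,3): right to (1,4), 2× down (reaching (3,4)), left to (3,3), up to (2,3), left to (2,2), down to (3,2), left to (3,1), 2× up (reaching (1,1)) — 10 moves in all.
Check: all 11 open cells covered.

(1,3) -> (1,4) -> (2,4) -> (3,4) -> (3,3) -> (2,3) -> (2,2) -> (3,2) -> (3,1) -> (2,1) -> (1,1)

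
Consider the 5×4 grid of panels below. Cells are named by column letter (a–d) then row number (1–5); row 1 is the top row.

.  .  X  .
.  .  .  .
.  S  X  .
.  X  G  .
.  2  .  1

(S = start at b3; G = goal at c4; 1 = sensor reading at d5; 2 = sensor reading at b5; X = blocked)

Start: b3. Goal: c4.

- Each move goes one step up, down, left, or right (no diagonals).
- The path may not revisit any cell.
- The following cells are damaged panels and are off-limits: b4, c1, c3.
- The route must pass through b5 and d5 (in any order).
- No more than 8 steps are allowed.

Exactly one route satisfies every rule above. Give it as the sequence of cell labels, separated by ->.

b3 -> a3 -> a4 -> a5 -> b5 -> c5 -> d5 -> d4 -> c4

The 8-move cap with required stops at b5, d5 leaves no slack for detours.
Route from b3: left 1 to a3, down 2 to a5, right 3 to d5, up 1 to d4, left 1 to c4 — 8 moves in all.
Check: all required cells visited; 8 ≤ 8 moves.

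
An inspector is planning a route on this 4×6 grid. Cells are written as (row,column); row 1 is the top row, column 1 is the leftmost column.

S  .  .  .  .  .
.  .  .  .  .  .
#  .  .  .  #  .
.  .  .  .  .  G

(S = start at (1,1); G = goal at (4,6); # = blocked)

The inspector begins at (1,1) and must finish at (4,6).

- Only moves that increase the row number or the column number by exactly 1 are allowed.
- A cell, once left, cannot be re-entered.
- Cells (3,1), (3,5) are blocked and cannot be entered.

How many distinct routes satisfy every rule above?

22

A right/down-only route from (1,1) to (4,6) makes exactly 3 down-moves and 5 right-moves in some order.
With no other constraints that would be C(8,3) = 56 routes.
Subtract routes through each blocked cell (inclusion–exclusion for overlaps): − through (3,1): 6 − through (3,5): 30 + through (3,1)&(3,5): 2 → 22.
That gives 22 routes.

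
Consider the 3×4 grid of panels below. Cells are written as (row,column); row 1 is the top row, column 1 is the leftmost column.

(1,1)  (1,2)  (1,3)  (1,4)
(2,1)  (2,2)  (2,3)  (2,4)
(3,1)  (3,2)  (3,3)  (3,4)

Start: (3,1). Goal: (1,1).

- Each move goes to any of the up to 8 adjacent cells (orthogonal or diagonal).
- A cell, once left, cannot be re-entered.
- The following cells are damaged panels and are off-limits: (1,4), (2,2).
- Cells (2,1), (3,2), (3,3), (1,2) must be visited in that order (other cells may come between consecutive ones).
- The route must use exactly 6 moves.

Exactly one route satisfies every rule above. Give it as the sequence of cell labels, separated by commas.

The waypoints must appear in the order (2,1), (3,2), (3,3), (1,2), with no cell reused.
Route from (3,1): up 1 to (2,1), down-right 1 to (3,2), right 1 to (3,3), up 1 to (2,3), up-left 1 to (1,2), left 1 to (1,1) — 6 moves in all.
Check: order respected ((2,1) at step 1, (3,2) at step 2, (3,3) at step 3, (1,2) at step 5); 6 moves as required.

(3,1), (2,1), (3,2), (3,3), (2,3), (1,2), (1,1)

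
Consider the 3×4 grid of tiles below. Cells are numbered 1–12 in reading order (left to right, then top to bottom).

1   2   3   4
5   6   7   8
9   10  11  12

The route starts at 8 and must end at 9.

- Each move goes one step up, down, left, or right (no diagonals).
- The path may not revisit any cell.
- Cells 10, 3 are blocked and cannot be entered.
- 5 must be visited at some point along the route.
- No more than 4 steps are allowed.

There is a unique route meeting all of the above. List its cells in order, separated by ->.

The budget equals the shortest possible length, so every move has to be on a shortest route through the required cells.
Route from 8: 3× left (reaching 5), down to 9 — 4 moves in all.
Check: all required cells visited; 4 ≤ 4 moves.

8 -> 7 -> 6 -> 5 -> 9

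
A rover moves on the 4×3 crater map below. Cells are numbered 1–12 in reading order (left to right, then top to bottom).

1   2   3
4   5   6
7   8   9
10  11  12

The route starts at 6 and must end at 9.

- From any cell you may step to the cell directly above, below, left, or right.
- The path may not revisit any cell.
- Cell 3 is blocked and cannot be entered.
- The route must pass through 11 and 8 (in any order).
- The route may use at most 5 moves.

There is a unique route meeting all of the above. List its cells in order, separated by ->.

The 5-move cap with required stops at 11, 8 leaves no slack for detours.
Route from 6: left to 5, 2× down (reaching 11), right to 12, up to 9 — 5 moves in all.
Check: all required cells visited; 5 ≤ 5 moves.

6 -> 5 -> 8 -> 11 -> 12 -> 9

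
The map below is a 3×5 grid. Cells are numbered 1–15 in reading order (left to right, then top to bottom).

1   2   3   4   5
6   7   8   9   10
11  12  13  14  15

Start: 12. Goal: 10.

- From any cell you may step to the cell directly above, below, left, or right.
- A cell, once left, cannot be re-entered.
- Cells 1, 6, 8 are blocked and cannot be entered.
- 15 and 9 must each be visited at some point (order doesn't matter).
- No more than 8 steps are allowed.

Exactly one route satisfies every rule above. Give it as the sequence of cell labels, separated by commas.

12, 7, 2, 3, 4, 9, 14, 15, 10

Any route must reach 15 and 9 and still end at 10 within 8 moves, so the order of the required stops is forced.
Route from 12: up 2 to 2, right 2 to 4, down 2 to 14, right 1 to 15, up 1 to 10 — 8 moves in all.
Check: all required cells visited; 8 ≤ 8 moves.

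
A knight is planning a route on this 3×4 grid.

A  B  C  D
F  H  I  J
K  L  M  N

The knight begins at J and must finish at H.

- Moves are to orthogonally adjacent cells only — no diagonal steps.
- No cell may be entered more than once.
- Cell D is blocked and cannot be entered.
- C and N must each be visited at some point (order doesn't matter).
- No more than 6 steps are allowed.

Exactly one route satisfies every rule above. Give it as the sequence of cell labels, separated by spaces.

The 6-move cap with required stops at C, N leaves no slack for detours.
Route from J: down to N, left to M, 2× up (reaching C), left to B, down to H — 6 moves in all.
Check: all required cells visited; 6 ≤ 6 moves.

J N M I C B H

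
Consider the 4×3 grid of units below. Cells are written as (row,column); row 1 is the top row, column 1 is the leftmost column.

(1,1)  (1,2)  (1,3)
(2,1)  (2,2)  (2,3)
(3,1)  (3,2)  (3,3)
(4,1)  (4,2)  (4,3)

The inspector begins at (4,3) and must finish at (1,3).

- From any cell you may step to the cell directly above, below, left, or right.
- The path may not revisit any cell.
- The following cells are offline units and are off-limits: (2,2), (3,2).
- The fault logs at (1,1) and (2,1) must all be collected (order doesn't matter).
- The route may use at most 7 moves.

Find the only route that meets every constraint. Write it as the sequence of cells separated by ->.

Any route must reach (1,1) and (2,1) and still end at (1,3) within 7 moves, so the order of the required stops is forced.
Route from (4,3): left 2 to (4,1), up 3 to (1,1), right 2 to (1,3) — 7 moves in all.
Check: all required cells visited; 7 ≤ 7 moves.

(4,3) -> (4,2) -> (4,1) -> (3,1) -> (2,1) -> (1,1) -> (1,2) -> (1,3)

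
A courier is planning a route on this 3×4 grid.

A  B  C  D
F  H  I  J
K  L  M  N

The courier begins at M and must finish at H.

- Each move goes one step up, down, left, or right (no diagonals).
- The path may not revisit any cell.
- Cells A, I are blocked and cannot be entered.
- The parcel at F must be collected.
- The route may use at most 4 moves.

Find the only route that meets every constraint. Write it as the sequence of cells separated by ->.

The budget equals the shortest possible length, so every move has to be on a shortest route through the required cells.
Route from M: 2× left (reaching K), up to F, right to H — 4 moves in all.
Check: all required cells visited; 4 ≤ 4 moves.

M -> L -> K -> F -> H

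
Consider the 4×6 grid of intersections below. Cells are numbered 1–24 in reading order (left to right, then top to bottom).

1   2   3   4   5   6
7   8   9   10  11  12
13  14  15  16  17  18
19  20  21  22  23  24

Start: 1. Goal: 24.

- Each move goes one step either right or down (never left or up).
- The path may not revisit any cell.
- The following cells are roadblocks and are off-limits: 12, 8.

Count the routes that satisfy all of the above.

A right/down-only route from 1 to 24 makes exactly 3 down-moves and 5 right-moves in some order.
With no other constraints that would be C(8,3) = 56 routes.
Subtract routes through each blocked cell (inclusion–exclusion for overlaps): − through 8: 30 − through 12: 6 + through 8&12: 2 → 22.
That gives 22 routes.

22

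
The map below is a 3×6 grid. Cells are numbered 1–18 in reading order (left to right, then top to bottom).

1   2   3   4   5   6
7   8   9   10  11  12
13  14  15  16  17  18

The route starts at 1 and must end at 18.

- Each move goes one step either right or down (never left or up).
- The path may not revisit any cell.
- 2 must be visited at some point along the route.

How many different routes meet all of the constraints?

15

A right/down-only route from 1 to 18 makes exactly 2 down-moves and 5 right-moves in some order.
With no other constraints that would be C(7,2) = 21 routes.
Split at 2 and multiply the segment counts: 1→2: 1; 2→18: 15; product = 15.
That gives 15 routes.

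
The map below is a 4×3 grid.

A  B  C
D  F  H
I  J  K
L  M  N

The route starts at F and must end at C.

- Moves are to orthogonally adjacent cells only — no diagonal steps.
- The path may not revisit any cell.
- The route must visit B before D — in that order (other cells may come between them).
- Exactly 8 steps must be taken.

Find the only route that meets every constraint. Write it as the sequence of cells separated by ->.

The waypoints must appear in the order B, D, with no cell reused.
Route from F: up to B, left to A, 2× down (reaching I), 2× right (reaching K), 2× up (reaching C) — 8 moves in all.
Check: order respected (B at step 1, D at step 3); 8 moves as required.

F -> B -> A -> D -> I -> J -> K -> H -> C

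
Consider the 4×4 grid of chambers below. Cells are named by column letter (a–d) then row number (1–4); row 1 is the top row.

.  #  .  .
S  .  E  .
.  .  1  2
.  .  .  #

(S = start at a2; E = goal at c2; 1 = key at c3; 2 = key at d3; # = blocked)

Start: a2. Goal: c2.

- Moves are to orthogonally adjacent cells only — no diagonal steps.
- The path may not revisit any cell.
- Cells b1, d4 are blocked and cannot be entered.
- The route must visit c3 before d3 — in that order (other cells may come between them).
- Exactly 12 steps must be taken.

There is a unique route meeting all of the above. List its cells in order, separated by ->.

a2 -> b2 -> b3 -> a3 -> a4 -> b4 -> c4 -> c3 -> d3 -> d2 -> d1 -> c1 -> c2

The waypoints must appear in the order c3, d3, with no cell reused.
Route from a2: right to b2, down to b3, left to a3, down to a4, 2× right (reaching c4), up to c3, right to d3, 2× up (reaching d1), left to c1, down to c2 — 12 moves in all.
Check: order respected (1 at step 7, 2 at step 8); 12 moves as required.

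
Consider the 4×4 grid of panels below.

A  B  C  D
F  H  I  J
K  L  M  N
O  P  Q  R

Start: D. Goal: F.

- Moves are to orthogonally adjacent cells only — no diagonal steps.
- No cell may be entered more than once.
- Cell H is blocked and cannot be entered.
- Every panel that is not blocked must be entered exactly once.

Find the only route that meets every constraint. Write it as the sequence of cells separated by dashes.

Need to visit all 15 open cells exactly once, starting at D and ending at F.
Route from D: down 3 to R, left 3 to O, up 1 to K, right 2 to M, up 2 to C, left 2 to A, down 1 to F — 14 moves in all.
Check: all 15 open cells covered.

D - J - N - R - Q - P - O - K - L - M - I - C - B - A - F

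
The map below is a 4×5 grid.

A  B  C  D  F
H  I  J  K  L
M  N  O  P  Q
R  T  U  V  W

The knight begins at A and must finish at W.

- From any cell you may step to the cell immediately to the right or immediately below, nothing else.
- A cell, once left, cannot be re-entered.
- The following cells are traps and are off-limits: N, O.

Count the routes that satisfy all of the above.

14

A right/down-only route from A to W makes exactly 3 down-moves and 4 right-moves in some order.
With no other constraints that would be C(7,3) = 35 routes.
Subtract routes through each blocked cell (inclusion–exclusion for overlaps): − through N: 12 − through O: 18 + through N&O: 9 → 14.
That gives 14 routes.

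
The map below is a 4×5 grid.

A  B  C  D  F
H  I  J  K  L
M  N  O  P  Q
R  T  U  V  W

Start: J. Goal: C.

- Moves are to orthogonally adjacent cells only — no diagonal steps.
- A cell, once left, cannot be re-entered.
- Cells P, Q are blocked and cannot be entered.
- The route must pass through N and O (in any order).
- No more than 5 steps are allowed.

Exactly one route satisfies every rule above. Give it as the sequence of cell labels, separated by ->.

J -> O -> N -> I -> B -> C

The 5-move cap with required stops at N, O leaves no slack for detours.
Route from J: down 1 to O, left 1 to N, up 2 to B, right 1 to C — 5 moves in all.
Check: all required cells visited; 5 ≤ 5 moves.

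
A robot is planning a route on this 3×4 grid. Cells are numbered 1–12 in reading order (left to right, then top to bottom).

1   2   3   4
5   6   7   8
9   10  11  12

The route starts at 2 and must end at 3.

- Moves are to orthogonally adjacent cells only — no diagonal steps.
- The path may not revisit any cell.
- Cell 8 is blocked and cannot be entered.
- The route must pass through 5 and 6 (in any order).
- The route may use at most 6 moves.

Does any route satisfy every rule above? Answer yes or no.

One route that works: 2 → 1 → 5 → 6 → 7 → 3.

yes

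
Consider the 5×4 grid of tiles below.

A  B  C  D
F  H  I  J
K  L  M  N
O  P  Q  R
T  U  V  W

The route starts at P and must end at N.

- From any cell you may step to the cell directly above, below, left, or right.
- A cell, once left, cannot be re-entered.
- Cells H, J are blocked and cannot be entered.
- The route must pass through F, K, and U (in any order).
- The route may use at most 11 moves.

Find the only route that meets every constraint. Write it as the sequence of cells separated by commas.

P, U, T, O, K, F, A, B, C, I, M, N

The budget equals the shortest possible length, so every move has to be on a shortest route through the required cells.
Route from P: down to U, left to T, 4× up (reaching A), 2× right (reaching C), 2× down (reaching M), right to N — 11 moves in all.
Check: all required cells visited; 11 ≤ 11 moves.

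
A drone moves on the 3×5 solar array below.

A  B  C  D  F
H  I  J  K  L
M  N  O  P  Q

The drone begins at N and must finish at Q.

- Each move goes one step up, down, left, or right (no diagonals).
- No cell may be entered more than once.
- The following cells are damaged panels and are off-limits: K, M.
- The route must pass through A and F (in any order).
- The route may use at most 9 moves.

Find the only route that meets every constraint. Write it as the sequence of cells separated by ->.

The 9-move cap with required stops at A, F leaves no slack for detours.
Route from N: up 1 to I, left 1 to H, up 1 to A, right 4 to F, down 2 to Q — 9 moves in all.
Check: all required cells visited; 9 ≤ 9 moves.

N -> I -> H -> A -> B -> C -> D -> F -> L -> Q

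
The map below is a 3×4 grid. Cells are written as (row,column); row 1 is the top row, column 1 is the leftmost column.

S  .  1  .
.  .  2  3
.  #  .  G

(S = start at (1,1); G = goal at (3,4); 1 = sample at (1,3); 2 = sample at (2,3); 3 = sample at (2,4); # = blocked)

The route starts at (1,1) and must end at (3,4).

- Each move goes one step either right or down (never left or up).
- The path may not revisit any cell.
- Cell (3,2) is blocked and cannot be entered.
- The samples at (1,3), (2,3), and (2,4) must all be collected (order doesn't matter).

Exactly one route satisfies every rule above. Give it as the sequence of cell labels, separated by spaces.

Moves only go right or down, so the column and row indices never decrease.
Route from (1,1): right 2 to (1,3), down 1 to (2,3), right 1 to (2,4), down 1 to (3,4) — 5 moves in all.
Check: all required cells visited.

(1,1) (1,2) (1,3) (2,3) (2,4) (3,4)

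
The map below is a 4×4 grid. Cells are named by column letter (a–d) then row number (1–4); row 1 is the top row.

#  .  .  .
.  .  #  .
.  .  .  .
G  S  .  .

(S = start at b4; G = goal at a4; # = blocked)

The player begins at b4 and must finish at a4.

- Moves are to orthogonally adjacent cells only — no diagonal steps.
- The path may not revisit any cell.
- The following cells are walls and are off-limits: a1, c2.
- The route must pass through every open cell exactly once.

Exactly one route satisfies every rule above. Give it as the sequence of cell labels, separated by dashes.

b4 - b3 - c3 - c4 - d4 - d3 - d2 - d1 - c1 - b1 - b2 - a2 - a3 - a4

Need to visit all 14 open cells exactly once, starting at b4 and ending at a4.
Cell d2 has only two open neighbours (d1 and d3), so the path must pass straight through it: one of those is the cell it's entered from and the other is where it exits.
Route from b4: up 1 to b3, right 1 to c3, down 1 to c4, right 1 to d4, up 3 to d1, left 2 to b1, down 1 to b2, left 1 to a2, down 2 to a4 — 13 moves in all.
Check: all 14 open cells covered.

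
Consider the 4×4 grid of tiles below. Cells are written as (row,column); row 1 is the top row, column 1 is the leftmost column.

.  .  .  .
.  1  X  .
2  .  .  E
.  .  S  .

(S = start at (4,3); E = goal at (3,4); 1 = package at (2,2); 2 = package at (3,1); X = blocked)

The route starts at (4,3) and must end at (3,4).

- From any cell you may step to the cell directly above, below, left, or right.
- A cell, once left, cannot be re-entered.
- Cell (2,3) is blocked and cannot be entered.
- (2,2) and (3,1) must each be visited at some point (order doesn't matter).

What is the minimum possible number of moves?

8

Any route passes through (2,2) and (3,1) in some order between (4,3) and (3,4). Summing Manhattan distances along each leg and taking the cheapest ordering ((4,3) → (2,2) → (3,1) → (3,4)) gives a lower bound of 3 + 2 + 3 = 8 moves.
A route of 8 moves achieves this: (4,3) → (4,2) → (4,1) → (3,1) → (2,1) → (2,2) → (3,2) → (3,3) → (3,4).
Since 8 matches the lower bound, it is optimal.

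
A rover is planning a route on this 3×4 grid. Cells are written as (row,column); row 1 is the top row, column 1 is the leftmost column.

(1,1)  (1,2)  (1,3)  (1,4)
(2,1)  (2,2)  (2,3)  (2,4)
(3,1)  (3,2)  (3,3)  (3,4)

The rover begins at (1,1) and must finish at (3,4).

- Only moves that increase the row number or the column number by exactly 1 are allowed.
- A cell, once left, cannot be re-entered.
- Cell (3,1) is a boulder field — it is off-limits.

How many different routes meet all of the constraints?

9

A right/down-only route from (1,1) to (3,4) makes exactly 2 down-moves and 3 right-moves in some order.
With no other constraints that would be C(5,2) = 10 routes.
Subtract routes through each blocked cell (inclusion–exclusion for overlaps): − through (3,1): 1 → 9.
That gives 9 routes.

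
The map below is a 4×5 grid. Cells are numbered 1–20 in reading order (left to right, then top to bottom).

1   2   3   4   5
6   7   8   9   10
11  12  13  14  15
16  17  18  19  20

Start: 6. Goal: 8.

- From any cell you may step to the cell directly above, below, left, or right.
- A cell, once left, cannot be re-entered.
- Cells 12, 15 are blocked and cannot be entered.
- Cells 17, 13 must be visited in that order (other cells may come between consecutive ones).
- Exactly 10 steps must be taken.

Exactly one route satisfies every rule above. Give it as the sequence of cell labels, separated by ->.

6 -> 11 -> 16 -> 17 -> 18 -> 13 -> 14 -> 9 -> 4 -> 3 -> 8

The waypoints must appear in the order 17, 13, with no cell reused.
Route from 6: down 2 to 16, right 2 to 18, up 1 to 13, right 1 to 14, up 2 to 4, left 1 to 3, down 1 to 8 — 10 moves in all.
Check: order respected (17 at step 3, 13 at step 5); 10 moves as required.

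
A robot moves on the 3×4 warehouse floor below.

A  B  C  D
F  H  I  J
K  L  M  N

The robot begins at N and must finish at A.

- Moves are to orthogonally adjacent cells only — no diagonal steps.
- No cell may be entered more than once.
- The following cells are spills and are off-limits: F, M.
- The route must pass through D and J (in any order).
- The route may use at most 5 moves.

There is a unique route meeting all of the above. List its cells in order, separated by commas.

Any route must reach D and J and still end at A within 5 moves, so the order of the required stops is forced.
Route from N: 2× up (reaching D), 3× left (reaching A) — 5 moves in all.
Check: all required cells visited; 5 ≤ 5 moves.

N, J, D, C, B, A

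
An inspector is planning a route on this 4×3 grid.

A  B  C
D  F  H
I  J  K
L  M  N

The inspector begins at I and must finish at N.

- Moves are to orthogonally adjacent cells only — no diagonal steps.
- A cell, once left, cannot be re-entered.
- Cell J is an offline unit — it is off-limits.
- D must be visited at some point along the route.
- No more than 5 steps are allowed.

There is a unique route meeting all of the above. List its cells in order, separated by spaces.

The 5-move cap with required stops at D leaves no slack for detours.
Route from I: up to D, 2× right (reaching H), 2× down (reaching N) — 5 moves in all.
Check: all required cells visited; 5 ≤ 5 moves.

I D F H K N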